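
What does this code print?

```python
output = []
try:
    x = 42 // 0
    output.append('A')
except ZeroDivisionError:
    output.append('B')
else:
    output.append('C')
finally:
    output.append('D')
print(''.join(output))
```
BD

Exception: except runs, else skipped, finally runs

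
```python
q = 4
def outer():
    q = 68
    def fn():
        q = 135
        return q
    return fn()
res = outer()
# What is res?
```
135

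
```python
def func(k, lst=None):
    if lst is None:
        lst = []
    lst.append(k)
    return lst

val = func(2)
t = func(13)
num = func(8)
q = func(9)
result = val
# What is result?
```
[2]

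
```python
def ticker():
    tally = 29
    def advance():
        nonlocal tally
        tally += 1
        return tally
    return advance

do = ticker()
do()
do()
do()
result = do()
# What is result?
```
33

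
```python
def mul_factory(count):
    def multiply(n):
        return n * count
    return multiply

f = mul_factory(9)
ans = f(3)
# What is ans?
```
27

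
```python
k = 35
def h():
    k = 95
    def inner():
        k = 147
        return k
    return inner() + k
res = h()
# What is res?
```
242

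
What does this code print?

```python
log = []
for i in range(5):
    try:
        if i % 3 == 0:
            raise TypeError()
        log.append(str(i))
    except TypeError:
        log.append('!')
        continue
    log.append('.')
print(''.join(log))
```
!1.2.!4.

continue in except skips rest of loop body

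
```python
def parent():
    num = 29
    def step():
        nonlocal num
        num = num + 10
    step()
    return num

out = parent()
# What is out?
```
39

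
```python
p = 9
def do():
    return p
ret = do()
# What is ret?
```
9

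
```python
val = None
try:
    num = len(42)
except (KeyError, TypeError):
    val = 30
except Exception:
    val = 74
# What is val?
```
30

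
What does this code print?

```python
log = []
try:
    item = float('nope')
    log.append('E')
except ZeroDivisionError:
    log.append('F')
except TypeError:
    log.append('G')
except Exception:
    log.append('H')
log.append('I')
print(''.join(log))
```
HI

ValueError not specifically caught, falls to Exception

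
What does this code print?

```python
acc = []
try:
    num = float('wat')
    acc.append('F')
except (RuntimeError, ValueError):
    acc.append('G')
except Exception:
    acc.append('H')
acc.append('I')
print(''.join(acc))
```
GI

ValueError matches tuple containing it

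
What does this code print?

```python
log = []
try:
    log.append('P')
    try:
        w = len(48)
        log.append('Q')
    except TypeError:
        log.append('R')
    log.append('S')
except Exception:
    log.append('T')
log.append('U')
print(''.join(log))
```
PRSU

Inner exception caught by inner handler, outer continues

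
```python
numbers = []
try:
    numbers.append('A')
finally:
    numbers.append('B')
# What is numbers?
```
['A', 'B']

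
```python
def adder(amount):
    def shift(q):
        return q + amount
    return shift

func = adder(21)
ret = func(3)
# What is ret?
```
24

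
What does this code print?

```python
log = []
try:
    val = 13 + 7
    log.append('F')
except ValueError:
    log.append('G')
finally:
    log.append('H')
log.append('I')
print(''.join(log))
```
FHI

finally runs after normal execution too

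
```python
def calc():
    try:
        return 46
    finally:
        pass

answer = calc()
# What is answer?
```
46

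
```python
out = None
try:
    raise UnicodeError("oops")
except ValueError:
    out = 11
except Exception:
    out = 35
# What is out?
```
11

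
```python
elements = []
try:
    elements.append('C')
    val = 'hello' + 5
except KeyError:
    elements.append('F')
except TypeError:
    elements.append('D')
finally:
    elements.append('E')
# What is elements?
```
['C', 'D', 'E']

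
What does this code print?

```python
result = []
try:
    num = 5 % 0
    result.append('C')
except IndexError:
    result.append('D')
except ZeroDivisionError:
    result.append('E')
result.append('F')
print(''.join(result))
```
EF

ZeroDivisionError is caught by its specific handler, not IndexError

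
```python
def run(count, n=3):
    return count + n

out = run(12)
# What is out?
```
15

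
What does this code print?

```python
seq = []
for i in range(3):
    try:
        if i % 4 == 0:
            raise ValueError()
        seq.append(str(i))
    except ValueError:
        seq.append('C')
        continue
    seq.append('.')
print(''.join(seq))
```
C1.2.

continue in except skips rest of loop body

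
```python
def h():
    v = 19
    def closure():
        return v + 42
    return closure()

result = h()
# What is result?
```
61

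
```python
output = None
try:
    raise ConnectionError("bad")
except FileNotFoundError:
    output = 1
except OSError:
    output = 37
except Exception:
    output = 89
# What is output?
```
37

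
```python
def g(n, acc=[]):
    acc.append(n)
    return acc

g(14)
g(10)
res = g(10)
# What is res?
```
[14, 10, 10]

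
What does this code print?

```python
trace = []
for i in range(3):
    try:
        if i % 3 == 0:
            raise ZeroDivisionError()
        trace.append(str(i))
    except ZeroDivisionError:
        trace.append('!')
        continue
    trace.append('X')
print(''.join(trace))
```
!1X2X

continue in except skips rest of loop body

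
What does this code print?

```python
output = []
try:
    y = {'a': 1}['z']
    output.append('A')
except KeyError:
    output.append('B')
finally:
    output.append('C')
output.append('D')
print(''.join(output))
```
BCD

finally always runs, even after exception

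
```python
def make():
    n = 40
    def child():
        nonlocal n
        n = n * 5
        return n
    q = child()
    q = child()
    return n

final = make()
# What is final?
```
1000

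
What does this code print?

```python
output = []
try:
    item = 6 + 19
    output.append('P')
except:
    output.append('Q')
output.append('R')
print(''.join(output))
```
PR

No exception, try block completes normally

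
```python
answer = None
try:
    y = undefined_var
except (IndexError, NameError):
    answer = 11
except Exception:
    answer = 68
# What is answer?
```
11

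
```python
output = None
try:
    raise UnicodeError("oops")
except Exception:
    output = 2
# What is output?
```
2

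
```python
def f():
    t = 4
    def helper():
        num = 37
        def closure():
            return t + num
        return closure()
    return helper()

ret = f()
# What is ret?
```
41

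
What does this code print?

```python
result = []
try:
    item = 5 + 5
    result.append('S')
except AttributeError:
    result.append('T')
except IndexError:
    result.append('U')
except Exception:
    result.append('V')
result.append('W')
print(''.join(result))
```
SW

No exception, try block completes normally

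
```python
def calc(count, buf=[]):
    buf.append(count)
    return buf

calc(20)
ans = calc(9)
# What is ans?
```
[20, 9]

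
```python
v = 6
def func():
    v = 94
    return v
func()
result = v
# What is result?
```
6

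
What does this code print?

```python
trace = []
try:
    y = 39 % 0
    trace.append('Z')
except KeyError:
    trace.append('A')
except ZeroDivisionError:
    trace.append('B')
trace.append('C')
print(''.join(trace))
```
BC

ZeroDivisionError is caught by its specific handler, not KeyError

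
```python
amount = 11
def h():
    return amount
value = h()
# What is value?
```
11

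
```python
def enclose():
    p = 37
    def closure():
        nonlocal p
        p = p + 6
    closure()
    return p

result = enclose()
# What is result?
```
43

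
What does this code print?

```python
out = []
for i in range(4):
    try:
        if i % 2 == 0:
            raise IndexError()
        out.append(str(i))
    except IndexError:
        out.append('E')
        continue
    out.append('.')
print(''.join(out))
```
E1.E3.

continue in except skips rest of loop body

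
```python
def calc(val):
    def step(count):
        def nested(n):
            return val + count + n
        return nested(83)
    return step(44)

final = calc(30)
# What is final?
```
157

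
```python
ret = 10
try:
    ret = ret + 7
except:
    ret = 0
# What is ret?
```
17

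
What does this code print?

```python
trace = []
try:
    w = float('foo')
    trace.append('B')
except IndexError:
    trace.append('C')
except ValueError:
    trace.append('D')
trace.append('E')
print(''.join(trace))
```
DE

ValueError is caught by its specific handler, not IndexError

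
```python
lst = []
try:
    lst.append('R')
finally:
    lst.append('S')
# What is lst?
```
['R', 'S']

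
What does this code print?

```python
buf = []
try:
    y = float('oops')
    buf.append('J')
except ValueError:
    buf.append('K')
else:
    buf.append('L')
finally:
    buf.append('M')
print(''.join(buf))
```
KM

Exception: except runs, else skipped, finally runs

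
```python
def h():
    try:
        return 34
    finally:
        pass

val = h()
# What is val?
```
34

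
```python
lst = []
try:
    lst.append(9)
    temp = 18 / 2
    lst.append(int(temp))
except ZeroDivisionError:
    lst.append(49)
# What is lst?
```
[9, 9]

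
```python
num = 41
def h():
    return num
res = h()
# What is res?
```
41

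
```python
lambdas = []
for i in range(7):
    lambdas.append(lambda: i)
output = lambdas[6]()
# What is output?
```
6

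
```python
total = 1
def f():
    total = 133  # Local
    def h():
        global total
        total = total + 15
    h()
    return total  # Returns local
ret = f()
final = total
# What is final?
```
16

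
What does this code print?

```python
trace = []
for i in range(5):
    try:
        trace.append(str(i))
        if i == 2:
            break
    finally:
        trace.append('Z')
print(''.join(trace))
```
0Z1Z2Z

finally runs even when breaking out of loop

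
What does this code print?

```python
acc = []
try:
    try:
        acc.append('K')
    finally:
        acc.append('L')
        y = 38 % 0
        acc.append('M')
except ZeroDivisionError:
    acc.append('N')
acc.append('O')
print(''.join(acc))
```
KLNO

Exception in inner finally caught by outer except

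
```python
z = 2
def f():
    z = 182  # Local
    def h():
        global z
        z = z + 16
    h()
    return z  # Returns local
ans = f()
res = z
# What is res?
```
18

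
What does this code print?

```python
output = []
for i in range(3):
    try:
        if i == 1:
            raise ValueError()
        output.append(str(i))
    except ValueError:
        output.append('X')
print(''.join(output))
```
0X2

Exception on i=1 caught, loop continues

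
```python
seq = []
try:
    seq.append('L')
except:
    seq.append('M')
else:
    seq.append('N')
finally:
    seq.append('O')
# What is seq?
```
['L', 'N', 'O']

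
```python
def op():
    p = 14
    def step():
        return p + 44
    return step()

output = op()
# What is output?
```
58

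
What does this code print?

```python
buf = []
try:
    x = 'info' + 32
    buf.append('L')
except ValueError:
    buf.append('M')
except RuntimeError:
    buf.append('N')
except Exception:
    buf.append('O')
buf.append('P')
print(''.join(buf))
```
OP

TypeError not specifically caught, falls to Exception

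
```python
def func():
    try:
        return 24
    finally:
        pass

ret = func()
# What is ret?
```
24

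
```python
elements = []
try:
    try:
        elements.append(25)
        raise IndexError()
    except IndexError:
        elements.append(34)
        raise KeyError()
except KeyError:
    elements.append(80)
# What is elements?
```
[25, 34, 80]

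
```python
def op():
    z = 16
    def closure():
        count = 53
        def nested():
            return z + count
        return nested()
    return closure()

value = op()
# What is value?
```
69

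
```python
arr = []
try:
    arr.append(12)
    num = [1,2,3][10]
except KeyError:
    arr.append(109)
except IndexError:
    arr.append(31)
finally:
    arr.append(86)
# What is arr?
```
[12, 31, 86]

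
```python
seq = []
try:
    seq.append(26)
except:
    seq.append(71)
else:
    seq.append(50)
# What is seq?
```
[26, 50]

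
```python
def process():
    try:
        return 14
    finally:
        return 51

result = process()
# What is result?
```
51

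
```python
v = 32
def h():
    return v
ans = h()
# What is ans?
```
32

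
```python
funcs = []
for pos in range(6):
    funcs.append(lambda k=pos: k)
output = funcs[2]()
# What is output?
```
2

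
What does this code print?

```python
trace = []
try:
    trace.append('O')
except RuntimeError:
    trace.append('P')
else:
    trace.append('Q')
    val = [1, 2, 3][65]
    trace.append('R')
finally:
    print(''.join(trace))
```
OQ

Try succeeds, else appends 'Q', IndexError in else is uncaught, finally prints before exception propagates ('R' never appended)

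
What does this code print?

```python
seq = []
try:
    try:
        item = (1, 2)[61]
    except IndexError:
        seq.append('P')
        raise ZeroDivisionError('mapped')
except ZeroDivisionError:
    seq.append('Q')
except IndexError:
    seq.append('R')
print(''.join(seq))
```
PQ

New ZeroDivisionError raised, caught by outer ZeroDivisionError handler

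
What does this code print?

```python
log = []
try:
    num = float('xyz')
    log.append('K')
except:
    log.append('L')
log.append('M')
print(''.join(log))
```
LM

Exception raised in try, caught by bare except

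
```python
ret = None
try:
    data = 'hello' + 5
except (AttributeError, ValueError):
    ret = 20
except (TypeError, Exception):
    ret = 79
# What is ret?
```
79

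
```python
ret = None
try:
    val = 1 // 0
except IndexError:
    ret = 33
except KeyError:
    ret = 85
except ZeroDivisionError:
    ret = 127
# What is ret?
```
127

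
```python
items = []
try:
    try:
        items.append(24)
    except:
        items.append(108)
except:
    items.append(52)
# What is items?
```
[24]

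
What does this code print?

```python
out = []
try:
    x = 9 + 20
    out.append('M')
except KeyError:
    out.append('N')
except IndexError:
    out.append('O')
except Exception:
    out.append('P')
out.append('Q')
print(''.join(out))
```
MQ

No exception, try block completes normally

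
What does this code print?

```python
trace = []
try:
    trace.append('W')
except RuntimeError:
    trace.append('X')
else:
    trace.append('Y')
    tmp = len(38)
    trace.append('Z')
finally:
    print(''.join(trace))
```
WY

Try succeeds, else appends 'Y', TypeError in else is uncaught, finally prints before exception propagates ('Z' never appended)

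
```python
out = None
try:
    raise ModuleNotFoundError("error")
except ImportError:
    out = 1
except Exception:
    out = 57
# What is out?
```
1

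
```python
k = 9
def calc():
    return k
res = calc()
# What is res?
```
9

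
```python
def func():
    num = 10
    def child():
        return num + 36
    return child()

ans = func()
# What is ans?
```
46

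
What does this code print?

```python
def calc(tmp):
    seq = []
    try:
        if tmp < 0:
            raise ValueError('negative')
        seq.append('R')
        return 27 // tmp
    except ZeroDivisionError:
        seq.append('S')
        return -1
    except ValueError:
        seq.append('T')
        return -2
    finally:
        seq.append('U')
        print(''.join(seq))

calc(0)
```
RSU

tmp=0 causes ZeroDivisionError, caught, finally prints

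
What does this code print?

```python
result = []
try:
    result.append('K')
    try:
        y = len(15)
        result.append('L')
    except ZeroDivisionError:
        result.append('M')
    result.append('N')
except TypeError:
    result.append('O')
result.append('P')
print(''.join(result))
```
KOP

Inner handler doesn't match, propagates to outer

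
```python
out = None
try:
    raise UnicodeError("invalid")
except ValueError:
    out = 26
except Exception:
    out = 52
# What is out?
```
26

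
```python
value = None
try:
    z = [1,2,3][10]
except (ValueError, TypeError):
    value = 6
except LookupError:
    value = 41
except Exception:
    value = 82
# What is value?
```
41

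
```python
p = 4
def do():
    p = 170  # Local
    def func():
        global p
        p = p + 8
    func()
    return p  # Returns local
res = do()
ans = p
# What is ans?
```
12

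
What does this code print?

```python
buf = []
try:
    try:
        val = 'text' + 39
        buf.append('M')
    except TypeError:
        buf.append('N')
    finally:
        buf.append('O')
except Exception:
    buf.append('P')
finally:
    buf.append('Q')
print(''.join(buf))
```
NOQ

Both finally blocks run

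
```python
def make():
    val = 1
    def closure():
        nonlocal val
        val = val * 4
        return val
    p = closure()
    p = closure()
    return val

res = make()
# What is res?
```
16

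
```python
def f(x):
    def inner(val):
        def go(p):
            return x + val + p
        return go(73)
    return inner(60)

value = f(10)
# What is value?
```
143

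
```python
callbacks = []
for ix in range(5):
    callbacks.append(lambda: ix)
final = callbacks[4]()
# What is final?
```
4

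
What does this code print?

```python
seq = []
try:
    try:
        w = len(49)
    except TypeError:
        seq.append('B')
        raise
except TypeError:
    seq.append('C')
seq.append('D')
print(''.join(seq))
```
BCD

raise without argument re-raises current exception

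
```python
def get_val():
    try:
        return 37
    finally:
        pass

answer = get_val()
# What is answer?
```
37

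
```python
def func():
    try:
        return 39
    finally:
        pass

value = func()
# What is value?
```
39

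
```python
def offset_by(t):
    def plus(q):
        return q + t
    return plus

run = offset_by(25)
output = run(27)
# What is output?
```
52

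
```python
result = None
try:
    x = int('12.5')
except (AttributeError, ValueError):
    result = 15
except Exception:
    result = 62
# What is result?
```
15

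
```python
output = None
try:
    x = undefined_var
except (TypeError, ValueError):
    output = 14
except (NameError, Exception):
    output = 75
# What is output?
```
75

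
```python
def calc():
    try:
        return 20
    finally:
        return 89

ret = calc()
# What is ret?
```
89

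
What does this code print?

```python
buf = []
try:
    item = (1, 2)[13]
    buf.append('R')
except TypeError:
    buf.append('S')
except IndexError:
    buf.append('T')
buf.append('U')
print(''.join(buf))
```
TU

IndexError is caught by its specific handler, not TypeError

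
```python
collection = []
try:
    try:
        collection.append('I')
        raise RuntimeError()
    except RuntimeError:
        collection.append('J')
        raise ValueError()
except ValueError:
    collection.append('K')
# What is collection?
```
['I', 'J', 'K']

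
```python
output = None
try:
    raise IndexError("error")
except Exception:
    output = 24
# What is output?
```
24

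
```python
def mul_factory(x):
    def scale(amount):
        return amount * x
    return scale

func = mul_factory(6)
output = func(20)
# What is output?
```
120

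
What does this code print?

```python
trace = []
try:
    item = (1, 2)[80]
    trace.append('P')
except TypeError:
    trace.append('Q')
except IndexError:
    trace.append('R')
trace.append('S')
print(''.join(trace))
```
RS

IndexError is caught by its specific handler, not TypeError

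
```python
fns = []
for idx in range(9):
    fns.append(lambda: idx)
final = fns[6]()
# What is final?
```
8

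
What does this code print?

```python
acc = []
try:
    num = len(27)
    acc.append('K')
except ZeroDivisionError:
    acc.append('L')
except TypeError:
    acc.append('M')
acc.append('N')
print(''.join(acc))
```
MN

TypeError is caught by its specific handler, not ZeroDivisionError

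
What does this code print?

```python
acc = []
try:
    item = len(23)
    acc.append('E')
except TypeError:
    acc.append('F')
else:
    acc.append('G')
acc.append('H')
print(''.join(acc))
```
FH

else block skipped when exception is caught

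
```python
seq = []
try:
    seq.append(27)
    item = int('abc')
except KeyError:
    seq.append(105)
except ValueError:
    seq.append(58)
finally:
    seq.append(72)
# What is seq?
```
[27, 58, 72]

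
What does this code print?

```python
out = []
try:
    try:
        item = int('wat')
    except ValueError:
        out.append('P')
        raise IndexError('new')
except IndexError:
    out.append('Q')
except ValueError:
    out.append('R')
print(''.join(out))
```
PQ

New IndexError raised, caught by outer IndexError handler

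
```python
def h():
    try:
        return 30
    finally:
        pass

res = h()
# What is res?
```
30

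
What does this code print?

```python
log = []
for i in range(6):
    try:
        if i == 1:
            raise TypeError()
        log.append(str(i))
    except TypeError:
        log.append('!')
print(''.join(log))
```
0!2345

Exception on i=1 caught, loop continues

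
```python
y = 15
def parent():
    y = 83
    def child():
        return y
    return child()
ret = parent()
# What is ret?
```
83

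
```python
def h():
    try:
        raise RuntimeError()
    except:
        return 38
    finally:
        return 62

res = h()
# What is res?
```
62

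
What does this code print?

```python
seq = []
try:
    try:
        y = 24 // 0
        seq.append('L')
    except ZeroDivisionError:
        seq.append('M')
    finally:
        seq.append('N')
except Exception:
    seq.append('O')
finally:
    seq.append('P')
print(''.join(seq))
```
MNP

Both finally blocks run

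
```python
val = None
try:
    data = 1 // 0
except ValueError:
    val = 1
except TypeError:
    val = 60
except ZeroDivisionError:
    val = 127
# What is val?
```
127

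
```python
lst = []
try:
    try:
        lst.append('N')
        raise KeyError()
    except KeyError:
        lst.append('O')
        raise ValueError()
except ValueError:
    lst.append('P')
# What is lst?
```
['N', 'O', 'P']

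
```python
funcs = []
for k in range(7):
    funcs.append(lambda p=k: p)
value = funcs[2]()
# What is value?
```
2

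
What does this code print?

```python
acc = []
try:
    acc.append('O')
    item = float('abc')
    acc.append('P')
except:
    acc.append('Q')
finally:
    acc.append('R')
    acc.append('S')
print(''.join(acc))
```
OQRS

Code before exception runs, then except, then all of finally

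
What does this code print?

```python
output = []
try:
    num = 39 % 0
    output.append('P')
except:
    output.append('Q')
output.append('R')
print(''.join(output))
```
QR

Exception raised in try, caught by bare except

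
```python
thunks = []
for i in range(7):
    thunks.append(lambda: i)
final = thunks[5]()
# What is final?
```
6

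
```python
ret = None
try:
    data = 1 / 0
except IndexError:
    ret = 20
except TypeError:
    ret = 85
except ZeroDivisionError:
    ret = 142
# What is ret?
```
142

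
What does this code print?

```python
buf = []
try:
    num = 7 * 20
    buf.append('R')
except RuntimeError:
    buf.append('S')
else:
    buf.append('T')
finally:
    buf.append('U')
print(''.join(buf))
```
RTU

else runs before finally when no exception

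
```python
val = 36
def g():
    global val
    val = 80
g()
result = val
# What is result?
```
80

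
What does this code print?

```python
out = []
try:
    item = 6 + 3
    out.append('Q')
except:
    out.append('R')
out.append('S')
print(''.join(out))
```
QS

No exception, try block completes normally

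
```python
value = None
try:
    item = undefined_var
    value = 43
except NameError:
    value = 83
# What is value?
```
83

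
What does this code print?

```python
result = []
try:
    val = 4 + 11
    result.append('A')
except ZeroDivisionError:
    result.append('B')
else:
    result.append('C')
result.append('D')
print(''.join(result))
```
ACD

else block runs when no exception occurs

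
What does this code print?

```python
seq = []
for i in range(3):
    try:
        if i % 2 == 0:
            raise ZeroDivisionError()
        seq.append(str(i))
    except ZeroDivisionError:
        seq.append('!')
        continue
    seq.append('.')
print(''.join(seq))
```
!1.!

continue in except skips rest of loop body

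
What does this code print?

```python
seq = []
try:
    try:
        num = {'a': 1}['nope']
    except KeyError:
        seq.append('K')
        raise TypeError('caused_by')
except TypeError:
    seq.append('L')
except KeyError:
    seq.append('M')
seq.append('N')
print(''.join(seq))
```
KLN

TypeError raised and caught, original KeyError not re-raised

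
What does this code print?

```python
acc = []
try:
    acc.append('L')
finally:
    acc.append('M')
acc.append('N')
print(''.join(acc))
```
LMN

try/finally without except, no exception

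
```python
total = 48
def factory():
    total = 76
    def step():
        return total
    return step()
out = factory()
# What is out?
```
76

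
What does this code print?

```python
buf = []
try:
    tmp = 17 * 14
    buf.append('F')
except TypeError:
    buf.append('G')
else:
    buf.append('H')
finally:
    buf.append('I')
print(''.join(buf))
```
FHI

else runs before finally when no exception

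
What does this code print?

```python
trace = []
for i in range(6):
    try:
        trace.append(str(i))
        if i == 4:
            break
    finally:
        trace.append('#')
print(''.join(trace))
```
0#1#2#3#4#

finally runs even when breaking out of loop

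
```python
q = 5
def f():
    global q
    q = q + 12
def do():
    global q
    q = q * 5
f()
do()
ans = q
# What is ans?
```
85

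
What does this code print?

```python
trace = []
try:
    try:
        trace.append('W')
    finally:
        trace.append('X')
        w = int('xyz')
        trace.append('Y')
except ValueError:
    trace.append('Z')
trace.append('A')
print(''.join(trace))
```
WXZA

Exception in inner finally caught by outer except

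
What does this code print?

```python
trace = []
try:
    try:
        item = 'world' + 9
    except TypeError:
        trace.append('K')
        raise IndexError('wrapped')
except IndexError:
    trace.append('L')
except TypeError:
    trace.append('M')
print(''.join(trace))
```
KL

New IndexError raised, caught by outer IndexError handler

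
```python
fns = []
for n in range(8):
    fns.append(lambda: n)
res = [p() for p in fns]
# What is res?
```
[7, 7, 7, 7, 7, 7, 7, 7]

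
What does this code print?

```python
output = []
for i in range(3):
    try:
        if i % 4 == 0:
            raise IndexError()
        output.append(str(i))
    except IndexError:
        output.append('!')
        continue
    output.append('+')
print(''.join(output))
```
!1+2+

continue in except skips rest of loop body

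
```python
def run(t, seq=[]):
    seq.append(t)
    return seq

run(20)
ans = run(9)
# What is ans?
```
[20, 9]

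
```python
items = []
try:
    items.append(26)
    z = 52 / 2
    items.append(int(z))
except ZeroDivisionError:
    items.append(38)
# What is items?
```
[26, 26]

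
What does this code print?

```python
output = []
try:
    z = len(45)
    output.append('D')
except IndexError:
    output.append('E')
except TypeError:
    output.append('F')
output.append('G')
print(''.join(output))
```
FG

TypeError is caught by its specific handler, not IndexError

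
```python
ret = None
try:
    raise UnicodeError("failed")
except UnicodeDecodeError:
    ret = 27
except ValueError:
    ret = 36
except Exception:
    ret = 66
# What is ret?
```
36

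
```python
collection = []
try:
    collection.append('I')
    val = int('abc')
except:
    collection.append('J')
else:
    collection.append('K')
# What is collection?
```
['I', 'J']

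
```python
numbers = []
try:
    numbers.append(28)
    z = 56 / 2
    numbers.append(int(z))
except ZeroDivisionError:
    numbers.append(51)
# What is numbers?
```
[28, 28]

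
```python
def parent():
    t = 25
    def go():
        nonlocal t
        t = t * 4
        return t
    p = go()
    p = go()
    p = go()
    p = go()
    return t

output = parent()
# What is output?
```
6400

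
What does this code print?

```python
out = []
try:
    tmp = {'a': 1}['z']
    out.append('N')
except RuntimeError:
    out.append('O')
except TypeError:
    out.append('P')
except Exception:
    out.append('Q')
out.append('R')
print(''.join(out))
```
QR

KeyError not specifically caught, falls to Exception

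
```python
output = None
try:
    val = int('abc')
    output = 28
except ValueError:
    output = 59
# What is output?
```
59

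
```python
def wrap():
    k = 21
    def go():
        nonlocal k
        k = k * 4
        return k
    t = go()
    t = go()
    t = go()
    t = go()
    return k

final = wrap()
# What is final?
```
5376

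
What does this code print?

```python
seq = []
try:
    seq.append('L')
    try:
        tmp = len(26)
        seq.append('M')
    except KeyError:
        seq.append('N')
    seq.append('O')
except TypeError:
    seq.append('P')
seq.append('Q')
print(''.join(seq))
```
LPQ

Inner handler doesn't match, propagates to outer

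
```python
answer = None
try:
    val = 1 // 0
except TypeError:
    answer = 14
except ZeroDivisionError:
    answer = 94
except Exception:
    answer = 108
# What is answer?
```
94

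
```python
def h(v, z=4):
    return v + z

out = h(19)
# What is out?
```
23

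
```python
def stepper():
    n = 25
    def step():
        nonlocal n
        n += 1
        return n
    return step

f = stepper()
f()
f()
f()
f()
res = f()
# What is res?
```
30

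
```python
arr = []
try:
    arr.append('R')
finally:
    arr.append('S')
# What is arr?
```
['R', 'S']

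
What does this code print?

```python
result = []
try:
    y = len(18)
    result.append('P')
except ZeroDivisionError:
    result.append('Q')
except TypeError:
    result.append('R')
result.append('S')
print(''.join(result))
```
RS

TypeError is caught by its specific handler, not ZeroDivisionError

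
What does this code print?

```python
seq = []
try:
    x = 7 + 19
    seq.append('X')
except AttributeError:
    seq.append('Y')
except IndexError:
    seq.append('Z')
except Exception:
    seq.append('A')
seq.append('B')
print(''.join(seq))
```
XB

No exception, try block completes normally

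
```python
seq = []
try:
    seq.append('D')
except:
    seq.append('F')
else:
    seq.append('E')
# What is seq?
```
['D', 'E']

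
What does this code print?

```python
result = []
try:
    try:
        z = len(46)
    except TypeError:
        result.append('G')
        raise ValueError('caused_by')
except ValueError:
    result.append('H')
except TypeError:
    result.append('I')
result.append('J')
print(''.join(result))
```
GHJ

ValueError raised and caught, original TypeError not re-raised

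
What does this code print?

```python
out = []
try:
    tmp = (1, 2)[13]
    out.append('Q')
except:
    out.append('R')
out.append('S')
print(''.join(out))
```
RS

Exception raised in try, caught by bare except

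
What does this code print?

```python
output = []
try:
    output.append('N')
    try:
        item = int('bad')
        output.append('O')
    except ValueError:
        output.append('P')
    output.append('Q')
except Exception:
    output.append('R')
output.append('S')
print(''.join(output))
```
NPQS

Inner exception caught by inner handler, outer continues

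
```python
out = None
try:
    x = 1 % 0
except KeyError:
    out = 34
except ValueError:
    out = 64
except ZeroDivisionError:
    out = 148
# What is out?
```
148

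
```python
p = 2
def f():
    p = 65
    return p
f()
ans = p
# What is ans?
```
2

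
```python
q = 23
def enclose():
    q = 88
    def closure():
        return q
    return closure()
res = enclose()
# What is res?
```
88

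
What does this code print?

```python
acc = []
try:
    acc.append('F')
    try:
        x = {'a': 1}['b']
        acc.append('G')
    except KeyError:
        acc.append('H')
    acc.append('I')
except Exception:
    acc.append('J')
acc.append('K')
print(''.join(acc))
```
FHIK

Inner exception caught by inner handler, outer continues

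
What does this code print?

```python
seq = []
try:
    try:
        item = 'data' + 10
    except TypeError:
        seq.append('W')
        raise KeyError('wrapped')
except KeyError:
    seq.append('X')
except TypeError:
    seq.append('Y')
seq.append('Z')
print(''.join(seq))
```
WXZ

KeyError raised and caught, original TypeError not re-raised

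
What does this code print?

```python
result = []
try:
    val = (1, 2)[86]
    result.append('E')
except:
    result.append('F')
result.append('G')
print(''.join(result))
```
FG

Exception raised in try, caught by bare except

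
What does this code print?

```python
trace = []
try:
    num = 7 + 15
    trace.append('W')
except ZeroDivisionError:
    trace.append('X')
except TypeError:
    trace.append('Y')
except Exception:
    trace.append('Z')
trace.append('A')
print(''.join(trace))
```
WA

No exception, try block completes normally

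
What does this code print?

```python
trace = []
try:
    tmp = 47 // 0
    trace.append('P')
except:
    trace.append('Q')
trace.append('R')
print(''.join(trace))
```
QR

Exception raised in try, caught by bare except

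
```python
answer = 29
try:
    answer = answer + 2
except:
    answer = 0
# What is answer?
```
31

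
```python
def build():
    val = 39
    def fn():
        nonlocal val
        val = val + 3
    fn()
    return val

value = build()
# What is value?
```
42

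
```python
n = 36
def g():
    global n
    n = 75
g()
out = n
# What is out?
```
75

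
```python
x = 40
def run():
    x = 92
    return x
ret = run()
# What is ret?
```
92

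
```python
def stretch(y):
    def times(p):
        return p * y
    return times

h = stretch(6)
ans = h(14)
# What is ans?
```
84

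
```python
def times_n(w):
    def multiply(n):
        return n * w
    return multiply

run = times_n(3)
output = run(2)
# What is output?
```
6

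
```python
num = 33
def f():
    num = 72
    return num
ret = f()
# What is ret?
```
72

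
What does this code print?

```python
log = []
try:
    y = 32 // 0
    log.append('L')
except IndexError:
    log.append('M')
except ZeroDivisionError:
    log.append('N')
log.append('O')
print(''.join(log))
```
NO

ZeroDivisionError is caught by its specific handler, not IndexError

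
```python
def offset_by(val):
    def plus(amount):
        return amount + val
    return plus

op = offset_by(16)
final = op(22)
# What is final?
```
38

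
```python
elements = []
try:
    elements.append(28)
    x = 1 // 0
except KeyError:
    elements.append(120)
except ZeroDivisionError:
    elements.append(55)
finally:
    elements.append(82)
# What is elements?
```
[28, 55, 82]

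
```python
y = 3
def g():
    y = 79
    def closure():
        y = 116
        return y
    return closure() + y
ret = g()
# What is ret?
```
195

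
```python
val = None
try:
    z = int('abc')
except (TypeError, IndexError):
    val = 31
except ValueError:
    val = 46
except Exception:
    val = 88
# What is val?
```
46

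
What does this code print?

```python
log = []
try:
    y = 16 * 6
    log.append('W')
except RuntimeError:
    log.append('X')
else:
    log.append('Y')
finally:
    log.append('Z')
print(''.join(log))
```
WYZ

else runs before finally when no exception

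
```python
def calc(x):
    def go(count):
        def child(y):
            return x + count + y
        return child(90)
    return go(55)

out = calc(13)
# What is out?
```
158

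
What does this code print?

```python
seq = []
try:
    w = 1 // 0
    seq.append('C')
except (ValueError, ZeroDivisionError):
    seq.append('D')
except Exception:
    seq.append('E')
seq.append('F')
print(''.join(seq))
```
DF

ZeroDivisionError matches tuple containing it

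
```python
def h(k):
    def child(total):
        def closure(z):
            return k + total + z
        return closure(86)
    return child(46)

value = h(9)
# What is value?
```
141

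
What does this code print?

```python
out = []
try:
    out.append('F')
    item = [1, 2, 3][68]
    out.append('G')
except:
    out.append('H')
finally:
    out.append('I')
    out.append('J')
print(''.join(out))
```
FHIJ

Code before exception runs, then except, then all of finally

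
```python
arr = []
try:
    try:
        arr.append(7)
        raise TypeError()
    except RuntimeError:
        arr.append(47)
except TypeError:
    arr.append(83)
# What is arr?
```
[7, 83]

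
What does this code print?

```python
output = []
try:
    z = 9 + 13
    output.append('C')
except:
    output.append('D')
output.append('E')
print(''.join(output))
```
CE

No exception, try block completes normally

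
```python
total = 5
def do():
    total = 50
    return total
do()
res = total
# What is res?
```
5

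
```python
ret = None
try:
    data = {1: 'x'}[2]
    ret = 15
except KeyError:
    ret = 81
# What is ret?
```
81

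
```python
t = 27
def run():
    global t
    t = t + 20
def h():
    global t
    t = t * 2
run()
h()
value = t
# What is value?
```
94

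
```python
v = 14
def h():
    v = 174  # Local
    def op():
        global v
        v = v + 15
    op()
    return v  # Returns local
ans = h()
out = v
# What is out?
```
29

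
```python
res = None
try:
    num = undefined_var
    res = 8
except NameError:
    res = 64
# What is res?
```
64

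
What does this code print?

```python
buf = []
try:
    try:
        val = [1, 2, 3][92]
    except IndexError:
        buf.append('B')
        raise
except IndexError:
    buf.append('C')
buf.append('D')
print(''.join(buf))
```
BCD

raise without argument re-raises current exception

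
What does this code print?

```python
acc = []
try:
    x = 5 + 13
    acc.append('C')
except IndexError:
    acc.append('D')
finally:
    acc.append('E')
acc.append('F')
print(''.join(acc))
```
CEF

finally runs after normal execution too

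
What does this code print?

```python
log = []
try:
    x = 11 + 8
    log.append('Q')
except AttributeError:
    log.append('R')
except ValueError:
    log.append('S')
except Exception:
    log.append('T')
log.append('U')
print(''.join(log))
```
QU

No exception, try block completes normally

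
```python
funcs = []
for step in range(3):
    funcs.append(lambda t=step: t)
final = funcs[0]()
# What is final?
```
0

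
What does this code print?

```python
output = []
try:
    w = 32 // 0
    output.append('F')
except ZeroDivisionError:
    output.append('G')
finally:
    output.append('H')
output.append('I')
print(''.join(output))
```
GHI

finally always runs, even after exception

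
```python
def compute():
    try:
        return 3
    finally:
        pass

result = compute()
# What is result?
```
3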